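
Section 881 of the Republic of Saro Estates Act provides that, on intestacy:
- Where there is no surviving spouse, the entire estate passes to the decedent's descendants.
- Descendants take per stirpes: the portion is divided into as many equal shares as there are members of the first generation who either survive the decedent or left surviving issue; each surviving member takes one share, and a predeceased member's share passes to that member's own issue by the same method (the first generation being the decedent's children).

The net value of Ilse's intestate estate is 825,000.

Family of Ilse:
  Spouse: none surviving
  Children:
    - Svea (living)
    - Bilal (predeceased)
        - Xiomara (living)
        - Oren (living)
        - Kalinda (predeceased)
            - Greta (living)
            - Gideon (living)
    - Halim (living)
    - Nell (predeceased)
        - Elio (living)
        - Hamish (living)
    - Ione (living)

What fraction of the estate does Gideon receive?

The entire 825,000 passes to the descendants.
That amount (825,000) is divided into 5 shares of 165,000: Svea, Halim, and Ione each take 165,000; Bilal's 165,000 share passes to Bilal's issue; Nell's 165,000 share passes to Nell's issue.
Bilal's share (165,000) is divided into 3 shares of 55,000: Xiomara and Oren each take 55,000; Kalinda's 55,000 share passes to Kalinda's issue.
Kalinda's share (55,000) is divided into 2 shares of 27,500: Greta and Gideon each take 27,500.
Nell's share (165,000) is divided into 2 shares of 82,500: Elio and Hamish each take 82,500.

Gideon receives 1/30 of the estate.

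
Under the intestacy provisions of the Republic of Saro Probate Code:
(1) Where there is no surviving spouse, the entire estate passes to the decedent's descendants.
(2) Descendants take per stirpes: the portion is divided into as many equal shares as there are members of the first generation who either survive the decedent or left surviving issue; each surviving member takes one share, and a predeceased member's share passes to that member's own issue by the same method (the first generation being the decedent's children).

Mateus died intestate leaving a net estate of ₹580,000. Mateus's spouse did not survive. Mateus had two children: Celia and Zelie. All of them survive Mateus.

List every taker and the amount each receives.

The entire ₹580,000 passes to the descendants.
That amount (₹580,000) is divided into 2 shares of ₹290,000: Celia and Zelie each take ₹290,000.

Celia: ₹290,000; Zelie: ₹290,000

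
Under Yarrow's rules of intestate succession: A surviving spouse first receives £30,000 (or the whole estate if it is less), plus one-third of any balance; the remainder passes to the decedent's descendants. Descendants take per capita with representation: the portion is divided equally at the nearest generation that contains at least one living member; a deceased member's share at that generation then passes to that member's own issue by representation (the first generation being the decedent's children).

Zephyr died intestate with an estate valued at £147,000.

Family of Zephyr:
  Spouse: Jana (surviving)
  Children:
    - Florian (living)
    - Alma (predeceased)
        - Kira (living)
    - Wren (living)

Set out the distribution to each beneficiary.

Jana first takes £30,000, leaving a balance of £117,000. Jana then takes one-third of the balance (£39,000), for a total of £69,000. The remaining £78,000 passes to the descendants.
The descendants' portion (£78,000) is divided into 3 shares of £26,000: Florian and Wren each take £26,000; Alma's £26,000 share passes to Alma's issue.
Alma's share (£26,000) passes entirely to Kira.

Jana: £69,000; Florian: £26,000; Kira: £26,000; Wren: £26,000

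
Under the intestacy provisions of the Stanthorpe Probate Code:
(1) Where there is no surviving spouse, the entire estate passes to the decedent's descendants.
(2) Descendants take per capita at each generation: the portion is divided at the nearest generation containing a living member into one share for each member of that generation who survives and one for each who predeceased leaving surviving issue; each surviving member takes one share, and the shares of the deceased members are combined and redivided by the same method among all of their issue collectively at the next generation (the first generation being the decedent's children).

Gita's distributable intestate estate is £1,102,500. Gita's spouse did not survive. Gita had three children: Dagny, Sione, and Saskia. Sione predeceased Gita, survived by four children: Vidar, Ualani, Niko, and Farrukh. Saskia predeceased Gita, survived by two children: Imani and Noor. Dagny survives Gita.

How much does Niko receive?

The entire £1,102,500 passes to the descendants.
That amount (£1,102,500) is divided at the children's generation into 3 shares of £367,500. Dagny takes £367,500. The 2 shares of the deceased (Sione and Saskia) are combined into a pool of £735,000.
That pool (£735,000) is divided at the grandchildren's generation equally among Vidar, Ualani, Niko, Farrukh, Imani, and Noor: £122,500 each.

Niko receives £122,500.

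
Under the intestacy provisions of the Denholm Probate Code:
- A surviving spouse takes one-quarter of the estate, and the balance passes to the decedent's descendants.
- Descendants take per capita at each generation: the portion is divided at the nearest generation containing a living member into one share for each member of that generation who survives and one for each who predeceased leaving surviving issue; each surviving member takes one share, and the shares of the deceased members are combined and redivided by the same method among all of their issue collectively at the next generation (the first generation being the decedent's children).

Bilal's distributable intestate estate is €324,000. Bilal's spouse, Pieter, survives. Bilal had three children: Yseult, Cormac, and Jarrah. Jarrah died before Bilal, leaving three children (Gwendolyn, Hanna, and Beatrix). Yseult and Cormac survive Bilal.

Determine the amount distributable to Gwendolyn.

Gwendolyn receives €27,000.

Pieter takes one-quarter of €324,000 = €81,000. The remaining €243,000 passes to the descendants.
The descendants' portion (€243,000) is divided at the children's generation into 3 shares of €81,000. Yseult and Cormac each take €81,000. The remaining share for the deceased Jarrah (€81,000) is carried to the next generation.
That pool (€81,000) is divided at the grandchildren's generation equally among Gwendolyn, Hanna, and Beatrix: €27,000 each.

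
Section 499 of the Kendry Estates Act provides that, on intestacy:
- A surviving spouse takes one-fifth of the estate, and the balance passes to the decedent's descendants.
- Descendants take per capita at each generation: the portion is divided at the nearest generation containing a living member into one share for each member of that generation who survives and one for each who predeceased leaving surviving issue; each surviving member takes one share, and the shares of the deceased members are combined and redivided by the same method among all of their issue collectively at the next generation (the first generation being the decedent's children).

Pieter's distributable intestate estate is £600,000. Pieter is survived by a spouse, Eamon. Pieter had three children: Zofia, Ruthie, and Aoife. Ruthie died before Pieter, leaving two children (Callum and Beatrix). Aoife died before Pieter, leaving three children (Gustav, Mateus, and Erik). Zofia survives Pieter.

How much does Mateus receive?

Eamon takes one-fifth of £600,000 = £120,000. The remaining £480,000 passes to the descendants.
The descendants' portion (£480,000) is divided at the children's generation into 3 shares of £160,000. Zofia takes £160,000. The 2 shares of the deceased (Ruthie and Aoife) are combined into a pool of £320,000.
That pool (£320,000) is divided at the grandchildren's generation equally among Callum, Beatrix, Gustav, Mateus, and Erik: £64,000 each.

Mateus receives £64,000.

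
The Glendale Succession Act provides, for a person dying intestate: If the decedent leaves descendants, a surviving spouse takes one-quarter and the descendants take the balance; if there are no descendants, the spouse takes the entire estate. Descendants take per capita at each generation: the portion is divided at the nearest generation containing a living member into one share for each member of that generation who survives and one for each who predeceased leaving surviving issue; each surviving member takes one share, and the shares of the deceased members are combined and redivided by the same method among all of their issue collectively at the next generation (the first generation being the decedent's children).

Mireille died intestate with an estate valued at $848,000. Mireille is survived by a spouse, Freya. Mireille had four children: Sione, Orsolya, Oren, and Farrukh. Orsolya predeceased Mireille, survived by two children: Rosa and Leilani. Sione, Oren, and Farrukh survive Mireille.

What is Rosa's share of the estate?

Rosa receives $79,500.

Freya takes one-quarter of $848,000 = $212,000. The remaining $636,000 passes to the descendants.
The descendants' portion ($636,000) is divided at the children's generation into 4 shares of $159,000. Sione, Oren, and Farrukh each take $159,000. The remaining share for the deceased Orsolya ($159,000) is carried to the next generation.
That pool ($159,000) is divided at the grandchildren's generation equally among Rosa and Leilani: $79,500 each.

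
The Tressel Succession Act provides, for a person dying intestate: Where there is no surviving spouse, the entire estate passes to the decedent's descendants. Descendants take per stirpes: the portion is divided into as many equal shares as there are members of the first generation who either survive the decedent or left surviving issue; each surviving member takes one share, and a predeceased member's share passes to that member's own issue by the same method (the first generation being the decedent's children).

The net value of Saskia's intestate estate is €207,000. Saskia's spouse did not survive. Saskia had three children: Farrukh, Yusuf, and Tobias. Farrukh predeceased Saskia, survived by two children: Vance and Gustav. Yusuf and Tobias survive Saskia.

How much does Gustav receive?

Gustav receives €34,500.

The entire €207,000 passes to the descendants.
That amount (€207,000) is divided into 3 shares of €69,000: Yusuf and Tobias each take €69,000; Farrukh's €69,000 share passes to Farrukh's issue.
Farrukh's share (€69,000) is divided into 2 shares of €34,500: Vance and Gustav each take €34,500.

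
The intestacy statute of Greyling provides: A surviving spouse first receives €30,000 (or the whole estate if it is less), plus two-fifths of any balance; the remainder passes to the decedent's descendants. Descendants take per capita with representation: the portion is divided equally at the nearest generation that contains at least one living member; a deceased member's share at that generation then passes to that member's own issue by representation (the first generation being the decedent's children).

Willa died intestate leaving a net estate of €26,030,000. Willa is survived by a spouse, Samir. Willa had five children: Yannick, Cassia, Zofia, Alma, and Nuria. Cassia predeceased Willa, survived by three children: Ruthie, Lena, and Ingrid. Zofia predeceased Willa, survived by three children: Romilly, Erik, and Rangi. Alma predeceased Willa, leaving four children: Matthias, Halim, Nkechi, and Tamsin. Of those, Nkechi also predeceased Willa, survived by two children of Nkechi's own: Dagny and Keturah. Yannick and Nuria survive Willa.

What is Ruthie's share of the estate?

Samir first takes €30,000, leaving a balance of €26,000,000. Samir then takes two-fifths of the balance (€10,400,000), for a total of €10,430,000. The remaining €15,600,000 passes to the descendants.
The descendants' portion (€15,600,000) is divided into 5 shares of €3,120,000: Yannick and Nuria each take €3,120,000; Cassia's €3,120,000 share passes to Cassia's issue; Zofia's €3,120,000 share passes to Zofia's issue; Alma's €3,120,000 share passes to Alma's issue.
Cassia's share (€3,120,000) is divided into 3 shares of €1,040,000: Ruthie, Lena, and Ingrid each take €1,040,000.
Zofia's share (€3,120,000) is divided into 3 shares of €1,040,000: Romilly, Erik, and Rangi each take €1,040,000.
Alma's share (€3,120,000) is divided into 4 shares of €780,000: Matthias, Halim, and Tamsin each take €780,000; Nkechi's €780,000 share passes to Nkechi's issue.
Nkechi's share (€780,000) is divided into 2 shares of €390,000: Dagny and Keturah each take €390,000.

Ruthie receives €1,040,000.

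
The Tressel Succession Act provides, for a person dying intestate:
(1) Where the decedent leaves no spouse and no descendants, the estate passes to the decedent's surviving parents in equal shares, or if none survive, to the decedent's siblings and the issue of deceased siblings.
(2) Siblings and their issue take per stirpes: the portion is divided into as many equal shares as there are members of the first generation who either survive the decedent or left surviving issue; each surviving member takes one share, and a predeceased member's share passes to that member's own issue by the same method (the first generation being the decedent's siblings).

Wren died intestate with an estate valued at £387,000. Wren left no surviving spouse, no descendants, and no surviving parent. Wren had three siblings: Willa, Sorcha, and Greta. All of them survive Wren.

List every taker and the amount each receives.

Willa: £129,000; Sorcha: £129,000; Greta: £129,000

The entire £387,000 passes to the siblings and their issue.
That amount (£387,000) is divided into 3 shares of £129,000: Willa, Sorcha, and Greta each take £129,000.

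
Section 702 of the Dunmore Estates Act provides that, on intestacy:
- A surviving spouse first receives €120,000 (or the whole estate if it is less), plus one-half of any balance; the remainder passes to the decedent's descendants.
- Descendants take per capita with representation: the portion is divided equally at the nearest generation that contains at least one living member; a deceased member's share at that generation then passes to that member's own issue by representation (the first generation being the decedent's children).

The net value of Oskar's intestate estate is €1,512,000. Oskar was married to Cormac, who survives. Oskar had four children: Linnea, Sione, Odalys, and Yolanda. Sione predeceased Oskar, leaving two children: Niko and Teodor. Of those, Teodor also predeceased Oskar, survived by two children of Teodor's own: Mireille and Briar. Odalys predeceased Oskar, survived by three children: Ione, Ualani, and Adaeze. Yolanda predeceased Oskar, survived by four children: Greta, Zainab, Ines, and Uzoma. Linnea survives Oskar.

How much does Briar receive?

Briar receives €43,500.

Cormac first takes €120,000, leaving a balance of €1,392,000. Cormac then takes one-half of the balance (€696,000), for a total of €816,000. The remaining €696,000 passes to the descendants.
The descendants' portion (€696,000) is divided into 4 shares of €174,000: Linnea takes €174,000; Sione's €174,000 share passes to Sione's issue; Odalys's €174,000 share passes to Odalys's issue; Yolanda's €174,000 share passes to Yolanda's issue.
Sione's share (€174,000) is divided into 2 shares of €87,000: Niko takes €87,000; Teodor's €87,000 share passes to Teodor's issue.
Teodor's share (€87,000) is divided into 2 shares of €43,500: Mireille and Briar each take €43,500.
Odalys's share (€174,000) is divided into 3 shares of €58,000: Ione, Ualani, and Adaeze each take €58,000.
Yolanda's share (€174,000) is divided into 4 shares of €43,500: Greta, Zainab, Ines, and Uzoma each take €43,500.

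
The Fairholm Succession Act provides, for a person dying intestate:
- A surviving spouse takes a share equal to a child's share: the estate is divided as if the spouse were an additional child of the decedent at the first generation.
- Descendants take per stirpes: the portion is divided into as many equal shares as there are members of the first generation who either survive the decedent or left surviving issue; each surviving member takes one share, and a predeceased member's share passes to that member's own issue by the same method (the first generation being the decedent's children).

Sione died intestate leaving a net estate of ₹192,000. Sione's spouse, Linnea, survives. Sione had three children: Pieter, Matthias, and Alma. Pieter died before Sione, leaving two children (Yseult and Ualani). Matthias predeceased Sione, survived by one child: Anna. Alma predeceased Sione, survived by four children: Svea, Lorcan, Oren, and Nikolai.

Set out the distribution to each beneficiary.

Linnea: ₹48,000; Yseult: ₹24,000; Ualani: ₹24,000; Anna: ₹48,000; Svea: ₹12,000; Lorcan: ₹12,000; Oren: ₹12,000; Nikolai: ₹12,000

The spouse counts as an additional share at the children's level, so there are 4 primary shares of ₹48,000. Linnea takes one such share (₹48,000).
The children's combined portion (₹144,000) is divided into 3 shares of ₹48,000: Pieter's ₹48,000 share passes to Pieter's issue; Matthias's ₹48,000 share passes to Matthias's issue; Alma's ₹48,000 share passes to Alma's issue.
Pieter's share (₹48,000) is divided into 2 shares of ₹24,000: Yseult and Ualani each take ₹24,000.
Matthias's share (₹48,000) passes entirely to Anna.
Alma's share (₹48,000) is divided into 4 shares of ₹12,000: Svea, Lorcan, Oren, and Nikolai each take ₹12,000.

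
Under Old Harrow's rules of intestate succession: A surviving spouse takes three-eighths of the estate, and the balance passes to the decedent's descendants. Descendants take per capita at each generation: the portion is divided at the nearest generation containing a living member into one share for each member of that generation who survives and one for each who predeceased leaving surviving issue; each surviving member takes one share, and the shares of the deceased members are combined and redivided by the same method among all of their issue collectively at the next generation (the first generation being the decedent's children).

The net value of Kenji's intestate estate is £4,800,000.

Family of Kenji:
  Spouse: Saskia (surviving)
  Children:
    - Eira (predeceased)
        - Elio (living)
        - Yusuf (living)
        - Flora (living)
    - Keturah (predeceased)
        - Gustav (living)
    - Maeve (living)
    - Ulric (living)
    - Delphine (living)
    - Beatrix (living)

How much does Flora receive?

Flora receives £250,000.

Saskia takes three-eighths of £4,800,000 = £1,800,000. The remaining £3,000,000 passes to the descendants.
The descendants' portion (£3,000,000) is divided at the children's generation into 6 shares of £500,000. Maeve, Ulric, Delphine, and Beatrix each take £500,000. The 2 shares of the deceased (Eira and Keturah) are combined into a pool of £1,000,000.
That pool (£1,000,000) is divided at the grandchildren's generation equally among Elio, Yusuf, Flora, and Gustav: £250,000 each.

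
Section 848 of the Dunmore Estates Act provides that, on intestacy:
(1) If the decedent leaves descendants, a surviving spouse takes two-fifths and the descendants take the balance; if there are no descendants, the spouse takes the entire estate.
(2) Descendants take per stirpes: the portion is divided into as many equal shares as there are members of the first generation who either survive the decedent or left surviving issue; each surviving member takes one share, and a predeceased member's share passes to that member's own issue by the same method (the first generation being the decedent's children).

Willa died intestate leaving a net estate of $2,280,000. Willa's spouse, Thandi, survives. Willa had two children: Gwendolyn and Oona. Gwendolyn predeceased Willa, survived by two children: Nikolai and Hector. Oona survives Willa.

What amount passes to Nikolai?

Nikolai receives $342,000.

Thandi takes two-fifths of $2,280,000 = $912,000. The remaining $1,368,000 passes to the descendants.
The descendants' portion ($1,368,000) is divided into 2 shares of $684,000: Oona takes $684,000; Gwendolyn's $684,000 share passes to Gwendolyn's issue.
Gwendolyn's share ($684,000) is divided into 2 shares of $342,000: Nikolai and Hector each take $342,000.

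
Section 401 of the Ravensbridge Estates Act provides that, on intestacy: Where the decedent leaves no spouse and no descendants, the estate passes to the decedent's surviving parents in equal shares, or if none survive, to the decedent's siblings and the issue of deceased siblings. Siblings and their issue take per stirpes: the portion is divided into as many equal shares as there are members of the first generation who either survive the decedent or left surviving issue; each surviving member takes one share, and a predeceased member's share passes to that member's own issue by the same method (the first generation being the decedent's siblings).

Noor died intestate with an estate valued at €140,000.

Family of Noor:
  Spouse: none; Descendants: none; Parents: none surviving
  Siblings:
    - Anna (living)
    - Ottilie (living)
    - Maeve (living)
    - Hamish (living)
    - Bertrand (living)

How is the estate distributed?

Anna: €28,000; Ottilie: €28,000; Maeve: €28,000; Hamish: €28,000; Bertrand: €28,000

The entire €140,000 passes to the siblings and their issue.
That amount (€140,000) is divided into 5 shares of €28,000: Anna, Ottilie, Maeve, Hamish, and Bertrand each take €28,000.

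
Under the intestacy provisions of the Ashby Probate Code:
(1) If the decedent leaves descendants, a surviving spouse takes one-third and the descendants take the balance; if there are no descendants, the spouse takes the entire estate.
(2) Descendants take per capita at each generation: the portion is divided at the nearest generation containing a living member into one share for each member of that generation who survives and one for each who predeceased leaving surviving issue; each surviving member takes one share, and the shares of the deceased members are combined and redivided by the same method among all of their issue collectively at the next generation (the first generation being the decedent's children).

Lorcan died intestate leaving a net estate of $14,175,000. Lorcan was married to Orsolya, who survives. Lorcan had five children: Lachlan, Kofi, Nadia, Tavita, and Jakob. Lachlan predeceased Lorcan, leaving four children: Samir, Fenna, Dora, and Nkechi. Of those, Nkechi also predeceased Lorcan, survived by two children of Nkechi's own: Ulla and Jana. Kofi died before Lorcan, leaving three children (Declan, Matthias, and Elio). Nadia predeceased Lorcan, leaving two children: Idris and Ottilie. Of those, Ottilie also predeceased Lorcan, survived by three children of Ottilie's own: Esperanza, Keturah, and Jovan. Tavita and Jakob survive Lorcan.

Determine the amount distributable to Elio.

Orsolya takes one-third of $14,175,000 = $4,725,000. The remaining $9,450,000 passes to the descendants.
The descendants' portion ($9,450,000) is divided at the children's generation into 5 shares of $1,890,000. Tavita and Jakob each take $1,890,000. The 3 shares of the deceased (Lachlan, Kofi, and Nadia) are combined into a pool of $5,670,000.
That pool ($5,670,000) is divided at the grandchildren's generation into 9 shares of $630,000. Samir, Fenna, Dora, Declan, Matthias, Elio, and Idris each take $630,000. The 2 shares of the deceased (Nkechi and Ottilie) are combined into a pool of $1,260,000.
That pool ($1,260,000) is divided at the great-grandchildren's generation equally among Ulla, Jana, Esperanza, Keturah, and Jovan: $252,000 each.

Elio receives $630,000.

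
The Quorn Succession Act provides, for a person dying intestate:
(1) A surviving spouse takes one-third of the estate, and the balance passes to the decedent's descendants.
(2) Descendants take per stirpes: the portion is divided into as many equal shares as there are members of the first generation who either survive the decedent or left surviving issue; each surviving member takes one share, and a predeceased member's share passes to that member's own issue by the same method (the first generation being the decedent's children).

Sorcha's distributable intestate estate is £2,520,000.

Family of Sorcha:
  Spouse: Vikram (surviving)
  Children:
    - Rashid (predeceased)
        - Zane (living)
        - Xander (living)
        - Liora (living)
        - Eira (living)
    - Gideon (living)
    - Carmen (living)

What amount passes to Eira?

Vikram takes one-third of £2,520,000 = £840,000. The remaining £1,680,000 passes to the descendants.
The descendants' portion (£1,680,000) is divided into 3 shares of £560,000: Gideon and Carmen each take £560,000; Rashid's £560,000 share passes to Rashid's issue.
Rashid's share (£560,000) is divided into 4 shares of £140,000: Zane, Xander, Liora, and Eira each take £140,000.

Eira receives £140,000.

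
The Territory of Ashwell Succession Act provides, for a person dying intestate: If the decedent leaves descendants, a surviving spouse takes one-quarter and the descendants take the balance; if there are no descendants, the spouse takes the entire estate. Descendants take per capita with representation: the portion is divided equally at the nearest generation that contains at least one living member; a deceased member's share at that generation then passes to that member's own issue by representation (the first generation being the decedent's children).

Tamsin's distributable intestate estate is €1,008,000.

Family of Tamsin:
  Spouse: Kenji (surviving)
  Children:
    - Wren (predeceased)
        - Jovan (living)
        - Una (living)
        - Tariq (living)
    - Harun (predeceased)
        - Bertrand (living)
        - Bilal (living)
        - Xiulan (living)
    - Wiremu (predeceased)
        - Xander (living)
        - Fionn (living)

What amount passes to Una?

Una receives €94,500.

Kenji takes one-quarter of €1,008,000 = €252,000. The remaining €756,000 passes to the descendants.
No child survives, so the initial division is made at the grandchildren's generation.
The descendants' portion (€756,000) is divided into 8 shares of €94,500: Jovan, Una, Tariq, Bertrand, Bilal, Xiulan, Xander, and Fionn each take €94,500.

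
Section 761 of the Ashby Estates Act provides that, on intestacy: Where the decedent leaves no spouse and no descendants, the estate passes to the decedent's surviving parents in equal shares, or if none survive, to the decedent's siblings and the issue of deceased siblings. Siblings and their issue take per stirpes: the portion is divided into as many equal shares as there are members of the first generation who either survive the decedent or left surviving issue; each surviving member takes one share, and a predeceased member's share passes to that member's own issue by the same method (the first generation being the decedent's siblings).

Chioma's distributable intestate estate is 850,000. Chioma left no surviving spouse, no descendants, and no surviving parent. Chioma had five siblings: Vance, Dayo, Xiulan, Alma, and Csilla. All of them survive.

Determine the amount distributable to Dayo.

Dayo receives 170,000.

The entire 850,000 passes to the siblings and their issue.
That amount (850,000) is divided into 5 shares of 170,000: Vance, Dayo, Xiulan, Alma, and Csilla each take 170,000.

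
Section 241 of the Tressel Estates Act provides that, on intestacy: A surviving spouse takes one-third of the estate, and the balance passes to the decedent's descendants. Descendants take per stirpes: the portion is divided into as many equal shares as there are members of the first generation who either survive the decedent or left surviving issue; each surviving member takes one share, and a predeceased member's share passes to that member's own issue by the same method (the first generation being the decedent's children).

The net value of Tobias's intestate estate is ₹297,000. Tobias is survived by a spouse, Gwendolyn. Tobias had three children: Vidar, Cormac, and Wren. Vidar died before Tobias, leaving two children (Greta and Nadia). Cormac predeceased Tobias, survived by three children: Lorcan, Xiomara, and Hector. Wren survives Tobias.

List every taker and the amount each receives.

Gwendolyn: ₹99,000; Greta: ₹33,000; Nadia: ₹33,000; Lorcan: ₹22,000; Xiomara: ₹22,000; Hector: ₹22,000; Wren: ₹66,000

Gwendolyn takes one-third of ₹297,000 = ₹99,000. The remaining ₹198,000 passes to the descendants.
The descendants' portion (₹198,000) is divided into 3 shares of ₹66,000: Wren takes ₹66,000; Vidar's ₹66,000 share passes to Vidar's issue; Cormac's ₹66,000 share passes to Cormac's issue.
Vidar's share (₹66,000) is divided into 2 shares of ₹33,000: Greta and Nadia each take ₹33,000.
Cormac's share (₹66,000) is divided into 3 shares of ₹22,000: Lorcan, Xiomara, and Hector each take ₹22,000.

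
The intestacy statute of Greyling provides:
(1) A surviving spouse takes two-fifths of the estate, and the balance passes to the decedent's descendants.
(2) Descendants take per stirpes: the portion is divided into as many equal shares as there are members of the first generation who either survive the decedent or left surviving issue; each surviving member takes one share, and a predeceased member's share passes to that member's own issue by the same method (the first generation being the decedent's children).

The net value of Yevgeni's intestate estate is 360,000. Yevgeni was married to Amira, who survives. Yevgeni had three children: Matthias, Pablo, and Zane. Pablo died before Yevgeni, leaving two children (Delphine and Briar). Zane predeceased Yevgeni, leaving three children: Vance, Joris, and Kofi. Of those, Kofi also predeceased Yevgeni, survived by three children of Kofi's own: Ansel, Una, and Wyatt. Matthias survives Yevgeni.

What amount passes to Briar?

Amira takes two-fifths of 360,000 = 144,000. The remaining 216,000 passes to the descendants.
The descendants' portion (216,000) is divided into 3 shares of 72,000: Matthias takes 72,000; Pablo's 72,000 share passes to Pablo's issue; Zane's 72,000 share passes to Zane's issue.
Pablo's share (72,000) is divided into 2 shares of 36,000: Delphine and Briar each take 36,000.
Zane's share (72,000) is divided into 3 shares of 24,000: Vance and Joris each take 24,000; Kofi's 24,000 share passes to Kofi's issue.
Kofi's share (24,000) is divided into 3 shares of 8,000: Ansel, Una, and Wyatt each take 8,000.

Briar receives 36,000.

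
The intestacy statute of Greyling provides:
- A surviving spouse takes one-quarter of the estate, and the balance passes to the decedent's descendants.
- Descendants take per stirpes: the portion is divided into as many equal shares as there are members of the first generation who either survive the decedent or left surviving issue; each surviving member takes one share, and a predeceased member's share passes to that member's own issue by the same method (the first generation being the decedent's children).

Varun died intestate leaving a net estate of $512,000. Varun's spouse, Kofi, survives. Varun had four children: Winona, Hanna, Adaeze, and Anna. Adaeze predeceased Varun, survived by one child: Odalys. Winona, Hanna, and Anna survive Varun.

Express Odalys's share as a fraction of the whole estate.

Kofi takes one-quarter of $512,000 = $128,000. The remaining $384,000 passes to the descendants.
The descendants' portion ($384,000) is divided into 4 shares of $96,000: Winona, Hanna, and Anna each take $96,000; Adaeze's $96,000 share passes to Adaeze's issue.
Adaeze's share ($96,000) passes entirely to Odalys.

Odalys receives 3/16 of the estate.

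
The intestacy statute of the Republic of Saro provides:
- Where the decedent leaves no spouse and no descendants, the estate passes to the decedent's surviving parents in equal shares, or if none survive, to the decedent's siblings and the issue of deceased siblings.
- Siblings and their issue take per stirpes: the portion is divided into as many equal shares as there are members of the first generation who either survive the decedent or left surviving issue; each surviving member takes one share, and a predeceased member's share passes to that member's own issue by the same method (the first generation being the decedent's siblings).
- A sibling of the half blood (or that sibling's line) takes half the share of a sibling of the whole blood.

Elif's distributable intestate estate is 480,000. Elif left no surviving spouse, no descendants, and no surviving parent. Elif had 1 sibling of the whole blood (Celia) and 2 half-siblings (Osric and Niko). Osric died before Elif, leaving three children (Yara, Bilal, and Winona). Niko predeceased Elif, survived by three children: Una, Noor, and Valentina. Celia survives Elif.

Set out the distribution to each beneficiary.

Celia: 240,000; Yara: 40,000; Bilal: 40,000; Winona: 40,000; Una: 40,000; Noor: 40,000; Valentina: 40,000

The entire 480,000 passes to the siblings and their issue.
Counting each half-blood sibling's line as half a unit, there are 2 units in 480,000, so one unit is 240,000. Whole-blood lines (Celia) take 240,000 each; half-blood lines (Osric and Niko) take 120,000 each.
Osric's share (120,000) is divided into 3 shares of 40,000: Yara, Bilal, and Winona each take 40,000.
Niko's share (120,000) is divided into 3 shares of 40,000: Una, Noor, and Valentina each take 40,000.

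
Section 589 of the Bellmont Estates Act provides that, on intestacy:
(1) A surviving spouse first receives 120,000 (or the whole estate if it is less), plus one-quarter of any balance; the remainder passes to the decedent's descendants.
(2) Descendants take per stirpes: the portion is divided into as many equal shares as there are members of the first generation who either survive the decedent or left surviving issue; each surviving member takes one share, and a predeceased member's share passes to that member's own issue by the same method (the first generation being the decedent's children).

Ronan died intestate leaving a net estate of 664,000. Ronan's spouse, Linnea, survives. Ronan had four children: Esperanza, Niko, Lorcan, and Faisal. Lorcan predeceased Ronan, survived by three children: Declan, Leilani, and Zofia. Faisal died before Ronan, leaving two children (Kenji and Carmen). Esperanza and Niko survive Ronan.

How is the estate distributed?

Linnea: 256,000; Esperanza: 102,000; Niko: 102,000; Declan: 34,000; Leilani: 34,000; Zofia: 34,000; Kenji: 51,000; Carmen: 51,000

Linnea first takes 120,000, leaving a balance of 544,000. Linnea then takes one-quarter of the balance (136,000), for a total of 256,000. The remaining 408,000 passes to the descendants.
The descendants' portion (408,000) is divided into 4 shares of 102,000: Esperanza and Niko each take 102,000; Lorcan's 102,000 share passes to Lorcan's issue; Faisal's 102,000 share passes to Faisal's issue.
Lorcan's share (102,000) is divided into 3 shares of 34,000: Declan, Leilani, and Zofia each take 34,000.
Faisal's share (102,000) is divided into 2 shares of 51,000: Kenji and Carmen each take 51,000.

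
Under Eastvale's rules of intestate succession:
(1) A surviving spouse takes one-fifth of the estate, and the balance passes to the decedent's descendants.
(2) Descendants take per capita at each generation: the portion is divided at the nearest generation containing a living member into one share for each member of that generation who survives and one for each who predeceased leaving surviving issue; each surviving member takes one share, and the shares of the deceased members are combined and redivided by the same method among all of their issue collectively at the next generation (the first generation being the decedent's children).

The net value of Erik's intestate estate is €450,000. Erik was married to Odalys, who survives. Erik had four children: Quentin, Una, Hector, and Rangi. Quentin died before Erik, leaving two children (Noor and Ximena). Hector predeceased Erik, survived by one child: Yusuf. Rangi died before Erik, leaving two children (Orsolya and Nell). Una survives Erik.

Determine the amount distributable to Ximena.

Ximena receives €54,000.

Odalys takes one-fifth of €450,000 = €90,000. The remaining €360,000 passes to the descendants.
The descendants' portion (€360,000) is divided at the children's generation into 4 shares of €90,000. Una takes €90,000. The 3 shares of the deceased (Quentin, Hector, and Rangi) are combined into a pool of €270,000.
That pool (€270,000) is divided at the grandchildren's generation equally among Noor, Ximena, Yusuf, Orsolya, and Nell: €54,000 each.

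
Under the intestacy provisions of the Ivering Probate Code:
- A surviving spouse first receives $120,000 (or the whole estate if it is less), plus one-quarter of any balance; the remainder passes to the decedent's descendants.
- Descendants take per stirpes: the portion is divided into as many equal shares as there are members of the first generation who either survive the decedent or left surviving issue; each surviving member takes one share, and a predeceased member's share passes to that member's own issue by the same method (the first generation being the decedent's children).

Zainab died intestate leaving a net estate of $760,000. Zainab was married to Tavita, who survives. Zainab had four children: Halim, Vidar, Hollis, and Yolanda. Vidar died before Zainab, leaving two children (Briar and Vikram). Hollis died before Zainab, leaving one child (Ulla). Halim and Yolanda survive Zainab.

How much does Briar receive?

Tavita first takes $120,000, leaving a balance of $640,000. Tavita then takes one-quarter of the balance ($160,000), for a total of $280,000. The remaining $480,000 passes to the descendants.
The descendants' portion ($480,000) is divided into 4 shares of $120,000: Halim and Yolanda each take $120,000; Vidar's $120,000 share passes to Vidar's issue; Hollis's $120,000 share passes to Hollis's issue.
Vidar's share ($120,000) is divided into 2 shares of $60,000: Briar and Vikram each take $60,000.
Hollis's share ($120,000) passes entirely to Ulla.

Briar receives $60,000.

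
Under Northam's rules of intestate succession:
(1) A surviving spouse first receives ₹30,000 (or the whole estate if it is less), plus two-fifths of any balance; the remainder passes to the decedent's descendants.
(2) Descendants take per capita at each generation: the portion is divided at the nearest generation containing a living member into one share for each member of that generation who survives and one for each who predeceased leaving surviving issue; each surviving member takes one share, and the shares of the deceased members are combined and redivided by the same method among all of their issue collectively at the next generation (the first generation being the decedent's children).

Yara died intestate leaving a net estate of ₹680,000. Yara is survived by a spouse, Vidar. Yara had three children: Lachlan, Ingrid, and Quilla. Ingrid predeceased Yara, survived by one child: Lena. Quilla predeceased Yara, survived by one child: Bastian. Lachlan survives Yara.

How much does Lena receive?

Lena receives ₹130,000.

Vidar first takes ₹30,000, leaving a balance of ₹650,000. Vidar then takes two-fifths of the balance (₹260,000), for a total of ₹290,000. The remaining ₹390,000 passes to the descendants.
The descendants' portion (₹390,000) is divided at the children's generation into 3 shares of ₹130,000. Lachlan takes ₹130,000. The 2 shares of the deceased (Ingrid and Quilla) are combined into a pool of ₹260,000.
That pool (₹260,000) is divided at the grandchildren's generation equally among Lena and Bastian: ₹130,000 each.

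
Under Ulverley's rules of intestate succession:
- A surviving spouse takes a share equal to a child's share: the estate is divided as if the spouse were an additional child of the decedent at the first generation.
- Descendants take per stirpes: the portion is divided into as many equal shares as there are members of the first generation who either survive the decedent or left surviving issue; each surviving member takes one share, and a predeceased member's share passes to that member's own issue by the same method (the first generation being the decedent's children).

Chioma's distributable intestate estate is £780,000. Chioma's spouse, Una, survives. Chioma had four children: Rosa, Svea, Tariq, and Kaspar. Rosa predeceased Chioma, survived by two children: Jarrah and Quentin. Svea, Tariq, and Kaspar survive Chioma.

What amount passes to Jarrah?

The spouse counts as an additional share at the children's level, so there are 5 primary shares of £156,000. Una takes one such share (£156,000).
The children's combined portion (£624,000) is divided into 4 shares of £156,000: Svea, Tariq, and Kaspar each take £156,000; Rosa's £156,000 share passes to Rosa's issue.
Rosa's share (£156,000) is divided into 2 shares of £78,000: Jarrah and Quentin each take £78,000.

Jarrah receives £78,000.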